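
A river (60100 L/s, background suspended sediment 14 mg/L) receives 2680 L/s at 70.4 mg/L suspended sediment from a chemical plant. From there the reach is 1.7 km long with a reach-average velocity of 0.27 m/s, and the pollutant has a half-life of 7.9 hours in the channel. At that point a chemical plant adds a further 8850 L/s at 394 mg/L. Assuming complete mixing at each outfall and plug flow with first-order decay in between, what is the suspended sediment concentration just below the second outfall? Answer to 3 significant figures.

61.0 mg/L

Mixed concentration C = ΣQC/ΣQ = (60100·14.00 + 2680·70.40) / 62780 = 1030000/62780 = 16.41 mg/L; combined flow 62780 L/s.
Travel time t = 1.7·1000 / 0.27 = 6296 s = 1.749 h.
Half-life 7.9 h → k = ln 2 / 7.9 = 0.08774 h⁻¹ = 2.106 d⁻¹.
First-order decay: C = 16.41·exp(−k·t) = 16.41·0.8577 = 14.07 mg/L.
Second outfall: C = (62780·14.07 + 8850·394.0)/71630 = 61.01 mg/L.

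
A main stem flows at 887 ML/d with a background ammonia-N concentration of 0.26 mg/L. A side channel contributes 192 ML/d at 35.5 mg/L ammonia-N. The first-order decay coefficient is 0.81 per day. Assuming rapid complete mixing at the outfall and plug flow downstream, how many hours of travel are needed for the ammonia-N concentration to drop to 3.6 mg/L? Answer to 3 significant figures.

Mass balance: C = (887.0·0.2600 + 192.0·35.50) / 1079 = 7047/1079 = 6.531 mg/L.
6.531·exp(−k·t) = 3.6 → t = ln(6.531/3.6)/k = 63530 s = 17.65 h.

17.6 h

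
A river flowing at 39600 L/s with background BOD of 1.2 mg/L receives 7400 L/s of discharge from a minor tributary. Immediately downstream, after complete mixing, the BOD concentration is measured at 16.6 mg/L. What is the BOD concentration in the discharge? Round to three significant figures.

99.0 mg/L

Mass balance: 39600·1.200 + 7400·Cₑ = 47000·16.60
→ Cₑ = (47000·16.60 − 39600·1.200) / 7400 = 99.01 mg/L.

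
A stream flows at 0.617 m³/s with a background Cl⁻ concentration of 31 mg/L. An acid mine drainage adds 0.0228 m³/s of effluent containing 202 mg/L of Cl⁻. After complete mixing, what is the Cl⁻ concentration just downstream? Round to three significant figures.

37.1 mg/L

Conservation of mass: C = (0.6170·31.00 + 0.02280·202.0) / 0.6398 = 23.73/0.6398 = 37.09 mg/L.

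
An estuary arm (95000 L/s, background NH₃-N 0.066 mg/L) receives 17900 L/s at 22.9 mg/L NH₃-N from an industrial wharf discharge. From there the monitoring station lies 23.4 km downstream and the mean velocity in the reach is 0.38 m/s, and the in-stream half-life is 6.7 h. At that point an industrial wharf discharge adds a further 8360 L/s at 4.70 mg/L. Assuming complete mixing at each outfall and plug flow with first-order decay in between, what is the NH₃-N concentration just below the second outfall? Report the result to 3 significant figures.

Conservation of mass: C = (95000·0.06600 + 17900·22.90) / 112900 = 416200/112900 = 3.686 mg/L; combined flow 112900 L/s.
Travel time t = 23.4·1000 / 0.38 = 61580 s = 17.11 h.
Half-life 6.7 h → k = ln 2 / 6.7 = 0.1035 h⁻¹ = 2.483 d⁻¹.
Applying C = C₀e^(−kt): 3.686 × 0.1704 = 0.6281 mg/L.
Second outfall: C = (112900·0.6281 + 8360·4.700)/121300 = 0.9089 mg/L.

0.909 mg/L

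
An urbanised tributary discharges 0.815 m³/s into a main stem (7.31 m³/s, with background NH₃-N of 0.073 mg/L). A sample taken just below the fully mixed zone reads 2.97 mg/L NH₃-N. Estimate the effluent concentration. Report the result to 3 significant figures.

Mass balance: 7.310·0.07300 + 0.8150·Cₑ = 8.125·2.970
→ Cₑ = (8.125·2.970 − 7.310·0.07300) / 0.8150 = 28.95 mg/L.

29.0 mg/L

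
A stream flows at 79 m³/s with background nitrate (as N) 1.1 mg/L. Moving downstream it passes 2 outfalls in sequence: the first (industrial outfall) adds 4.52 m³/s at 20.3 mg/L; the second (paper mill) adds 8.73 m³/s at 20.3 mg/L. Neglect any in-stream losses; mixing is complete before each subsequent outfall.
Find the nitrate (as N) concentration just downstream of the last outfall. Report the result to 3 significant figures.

Outfall 1: combined Q = 83.52 m³/s; C = (79.00·1.100 + 4.520·20.30)/83.52 = 2.139 mg/L.
Outfall 2: combined Q = 92.25 m³/s; C = (83.52·2.139 + 8.730·20.30)/92.25 = 3.858 mg/L.

3.86 mg/L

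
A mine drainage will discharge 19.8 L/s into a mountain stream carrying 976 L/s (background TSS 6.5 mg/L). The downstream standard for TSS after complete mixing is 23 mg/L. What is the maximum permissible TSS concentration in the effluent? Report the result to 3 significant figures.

At the limit, (Qr·Cr + Qe·Cₑ)/(Qr + Qe) = 23:
Cₑ = (995.8·23 − 976.0·6.500) / 19.80 = 836.3 mg/L.

836 mg/L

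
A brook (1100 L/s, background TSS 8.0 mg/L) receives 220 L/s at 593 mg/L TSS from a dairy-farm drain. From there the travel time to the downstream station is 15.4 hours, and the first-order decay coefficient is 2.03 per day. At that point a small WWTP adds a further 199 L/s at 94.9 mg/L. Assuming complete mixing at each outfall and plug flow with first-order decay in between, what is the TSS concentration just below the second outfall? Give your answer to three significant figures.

37.4 mg/L

Conservation of mass: C = (1100·8.000 + 220.0·593.0) / 1320 = 139300/1320 = 105.5 mg/L; combined flow 1320 L/s.
Decay over the reach: 105.5·exp(−kt) = 105.5·0.2718 = 28.68 mg/L.
At the second outfall, C = (1320·28.68 + 199.0·94.90) / (1320 + 199.0) = 37.35 mg/L.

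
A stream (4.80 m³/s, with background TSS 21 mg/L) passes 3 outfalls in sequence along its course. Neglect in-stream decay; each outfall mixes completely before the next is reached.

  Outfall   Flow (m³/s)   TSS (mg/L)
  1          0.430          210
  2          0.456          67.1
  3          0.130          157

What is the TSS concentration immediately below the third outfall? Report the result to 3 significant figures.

41.6 mg/L

Outfall 1: combined Q = 5.230 m³/s; C = (4.800·21.00 + 0.4300·210.0)/5.230 = 36.54 mg/L.
Outfall 2: combined Q = 5.686 m³/s; C = (5.230·36.54 + 0.4560·67.10)/5.686 = 38.99 mg/L.
Outfall 3: combined Q = 5.816 m³/s; C = (5.686·38.99 + 0.1300·157.0)/5.816 = 41.63 mg/L.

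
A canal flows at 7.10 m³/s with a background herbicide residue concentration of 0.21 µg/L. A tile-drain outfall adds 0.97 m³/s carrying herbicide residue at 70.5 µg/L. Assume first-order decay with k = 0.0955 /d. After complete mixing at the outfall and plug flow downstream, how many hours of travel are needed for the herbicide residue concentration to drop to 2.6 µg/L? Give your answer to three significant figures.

302 h

Flow-weighted average: C = (7.100·0.2100 + 0.9700·70.50) / 8.070 = 69.88/8.070 = 8.659 µg/L.
8.659·exp(−k·t) = 2.6 → t = ln(8.659/2.6)/k = 1088000 s = 302.3 h.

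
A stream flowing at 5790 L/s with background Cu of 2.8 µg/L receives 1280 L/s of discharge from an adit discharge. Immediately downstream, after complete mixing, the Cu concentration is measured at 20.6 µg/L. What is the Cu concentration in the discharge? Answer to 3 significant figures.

101 µg/L

Mass balance: 5790·2.800 + 1280·Cₑ = 7070·20.60
→ Cₑ = (7070·20.60 − 5790·2.800) / 1280 = 101.1 µg/L.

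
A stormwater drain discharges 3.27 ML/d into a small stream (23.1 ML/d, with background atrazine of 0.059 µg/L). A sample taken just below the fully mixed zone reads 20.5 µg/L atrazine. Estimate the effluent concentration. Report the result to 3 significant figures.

165 µg/L

Mass balance: 23.10·0.05900 + 3.270·Cₑ = 26.37·20.50
→ Cₑ = (26.37·20.50 − 23.10·0.05900) / 3.270 = 164.9 µg/L.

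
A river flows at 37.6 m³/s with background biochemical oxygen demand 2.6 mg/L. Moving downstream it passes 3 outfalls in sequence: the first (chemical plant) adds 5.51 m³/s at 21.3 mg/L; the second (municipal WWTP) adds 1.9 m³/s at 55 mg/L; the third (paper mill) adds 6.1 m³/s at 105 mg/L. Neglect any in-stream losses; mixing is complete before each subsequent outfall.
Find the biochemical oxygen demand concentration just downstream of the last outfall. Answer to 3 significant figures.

Below outfall 1: Q → 43.11 m³/s, C = (37.60·2.600 + 5.510·21.30)/43.11 = 4.990 mg/L.
Below outfall 2: Q → 45.01 m³/s, C = (43.11·4.990 + 1.900·55.00)/45.01 = 7.101 mg/L.
Below outfall 3: Q → 51.11 m³/s, C = (45.01·7.101 + 6.100·105.0)/51.11 = 18.79 mg/L.

18.8 mg/L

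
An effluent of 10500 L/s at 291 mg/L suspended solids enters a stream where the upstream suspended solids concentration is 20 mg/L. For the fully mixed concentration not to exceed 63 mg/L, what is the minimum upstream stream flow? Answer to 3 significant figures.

Set C_mix = 63: (Q·20.00 + 10500·291.0) / (Q + 10500) = 63
→ Q = 10500·(291.0 − 63)/(63 − 20.00) = 55670 L/s.

55700 L/s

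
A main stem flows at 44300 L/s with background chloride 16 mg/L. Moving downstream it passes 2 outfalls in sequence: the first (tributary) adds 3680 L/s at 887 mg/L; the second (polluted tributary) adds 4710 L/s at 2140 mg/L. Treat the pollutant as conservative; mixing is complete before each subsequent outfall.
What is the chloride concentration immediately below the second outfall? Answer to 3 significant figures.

267 mg/L

After outfall 1: Q = 44300 + 3680 = 47980 L/s; C = (44300·16.00 + 3680·887.0)/47980 = 82.80 mg/L.
After outfall 2: Q = 47980 + 4710 = 52690 L/s; C = (47980·82.80 + 4710·2140)/52690 = 266.7 mg/L.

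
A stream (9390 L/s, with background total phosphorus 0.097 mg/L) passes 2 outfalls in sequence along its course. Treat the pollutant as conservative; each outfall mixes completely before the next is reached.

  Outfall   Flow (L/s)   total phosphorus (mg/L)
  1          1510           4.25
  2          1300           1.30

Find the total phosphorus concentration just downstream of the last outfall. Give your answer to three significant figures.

Outfall 1: combined Q = 10900 L/s; C = (9390·0.09700 + 1510·4.250)/10900 = 0.6723 mg/L.
Outfall 2: combined Q = 12200 L/s; C = (10900·0.6723 + 1300·1.300)/12200 = 0.7392 mg/L.

0.739 mg/L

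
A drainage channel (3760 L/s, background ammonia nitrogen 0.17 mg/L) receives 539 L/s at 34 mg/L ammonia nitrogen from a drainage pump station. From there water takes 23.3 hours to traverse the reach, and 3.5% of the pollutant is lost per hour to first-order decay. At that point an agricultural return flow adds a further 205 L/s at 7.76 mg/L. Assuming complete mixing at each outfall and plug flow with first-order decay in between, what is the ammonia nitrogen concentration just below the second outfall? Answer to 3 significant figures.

Mixed concentration C = ΣQC/ΣQ = (3760·0.1700 + 539.0·34.00) / 4299 = 18970/4299 = 4.412 mg/L; combined flow 4299 L/s.
3.5%/h lost → k = −ln(1 − 0.035) = 0.03563 h⁻¹.
Decay over the reach: 4.412·exp(−kt) = 4.412·0.4360 = 1.923 mg/L.
At the second outfall, C = (4299·1.923 + 205.0·7.760) / (4299 + 205.0) = 2.189 mg/L.

2.19 mg/L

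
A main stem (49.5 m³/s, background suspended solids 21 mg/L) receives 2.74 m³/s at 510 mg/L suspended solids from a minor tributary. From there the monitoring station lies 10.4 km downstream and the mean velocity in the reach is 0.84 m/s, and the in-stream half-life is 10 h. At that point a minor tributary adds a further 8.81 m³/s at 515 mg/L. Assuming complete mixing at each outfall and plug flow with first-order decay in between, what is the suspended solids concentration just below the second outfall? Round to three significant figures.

Mass balance: C = (49.50·21.00 + 2.740·510.0) / 52.24 = 2437/52.24 = 46.65 mg/L; combined flow 52.24 m³/s.
Travel time t = 10.4·1000 / 0.84 = 12380 s = 3.439 h.
Half-life 10 h → k = ln 2 / 10 = 0.06931 h⁻¹ = 1.664 d⁻¹.
First-order decay: C = 46.65·exp(−k·t) = 46.65·0.7879 = 36.75 mg/L.
At the second outfall, C = (52.24·36.75 + 8.810·515.0) / (52.24 + 8.810) = 105.8 mg/L.

106 mg/L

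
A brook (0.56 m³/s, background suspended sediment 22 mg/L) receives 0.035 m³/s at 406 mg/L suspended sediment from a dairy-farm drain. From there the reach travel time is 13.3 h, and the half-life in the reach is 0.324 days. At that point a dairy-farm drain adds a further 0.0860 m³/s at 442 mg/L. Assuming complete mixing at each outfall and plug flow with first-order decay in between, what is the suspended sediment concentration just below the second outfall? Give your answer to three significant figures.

67.7 mg/L

Mass balance: C = (0.5600·22.00 + 0.03500·406.0) / 0.5950 = 26.53/0.5950 = 44.59 mg/L; combined flow 0.5950 m³/s.
Half-life 0.324 d → k = ln 2 / 0.324 = 2.139 d⁻¹.
Applying C = C₀e^(−kt): 44.59 × 0.3056 = 13.63 mg/L.
At the second outfall, C = (0.5950·13.63 + 0.08600·442.0) / (0.5950 + 0.08600) = 67.72 mg/L.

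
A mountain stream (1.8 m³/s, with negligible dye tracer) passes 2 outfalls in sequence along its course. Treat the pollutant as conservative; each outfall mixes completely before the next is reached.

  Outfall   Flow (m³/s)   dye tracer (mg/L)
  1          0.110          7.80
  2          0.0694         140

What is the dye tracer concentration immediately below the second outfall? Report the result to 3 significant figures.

Outfall 1: combined Q = 1.910 m³/s; C = (1.800·0 + 0.1100·7.800)/1.910 = 0.4492 mg/L.
Outfall 2: combined Q = 1.979 m³/s; C = (1.910·0.4492 + 0.06940·140.0)/1.979 = 5.342 mg/L.

5.34 mg/L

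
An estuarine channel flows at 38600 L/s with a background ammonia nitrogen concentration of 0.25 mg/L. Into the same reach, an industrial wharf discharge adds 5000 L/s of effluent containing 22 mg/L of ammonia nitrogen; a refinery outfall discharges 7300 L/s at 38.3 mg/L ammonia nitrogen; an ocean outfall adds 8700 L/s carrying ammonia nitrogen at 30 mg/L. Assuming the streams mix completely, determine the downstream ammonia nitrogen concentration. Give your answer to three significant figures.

11.1 mg/L

Mixed concentration C = ΣQC/ΣQ = (38600·0.2500 + 5000·22.00 + 7300·38.30 + 8700·30.00) / 59600 = 660200/59600 = 11.08 mg/L.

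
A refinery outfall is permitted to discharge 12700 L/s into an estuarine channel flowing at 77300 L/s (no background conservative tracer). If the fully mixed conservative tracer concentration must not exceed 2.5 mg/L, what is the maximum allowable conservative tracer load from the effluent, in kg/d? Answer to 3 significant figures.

Mass balance at the limit: 77300·0 + 12700·Cₑ = 90000·2.5 → Cₑ = 17.72 mg/L.
12700 L/s = 12.70 m³/s. Load = 12.70 m³/s × 17.72 g/m³ × 86 400 s/d = 19440 kg/d.

19400 kg/d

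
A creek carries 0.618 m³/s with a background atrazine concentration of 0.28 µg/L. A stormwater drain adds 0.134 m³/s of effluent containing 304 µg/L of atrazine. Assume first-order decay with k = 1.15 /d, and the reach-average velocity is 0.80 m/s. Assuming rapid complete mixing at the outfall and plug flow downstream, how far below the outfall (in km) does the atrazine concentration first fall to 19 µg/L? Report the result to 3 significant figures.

Mass balance: C = (0.6180·0.2800 + 0.1340·304.0) / 0.7520 = 40.91/0.7520 = 54.40 µg/L.
Set 54.40·exp(−k·t) = 19 → t = ln(54.40/19)/k = 79030 s = 21.95 h.
Distance = v·t = 0.80·79030 = 63230 m = 63.23 km.

63.2 km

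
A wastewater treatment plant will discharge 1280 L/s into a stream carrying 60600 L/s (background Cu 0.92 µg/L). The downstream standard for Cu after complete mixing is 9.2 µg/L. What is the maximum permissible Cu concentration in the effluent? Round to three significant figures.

At the limit, (Qr·Cr + Qe·Cₑ)/(Qr + Qe) = 9.2:
Cₑ = (61880·9.2 − 60600·0.9200) / 1280 = 401.2 µg/L.

401 µg/L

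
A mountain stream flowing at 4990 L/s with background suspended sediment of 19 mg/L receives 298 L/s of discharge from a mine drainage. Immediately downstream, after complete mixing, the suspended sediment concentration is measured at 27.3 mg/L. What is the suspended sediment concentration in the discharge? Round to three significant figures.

166 mg/L

Mass balance: 4990·19.00 + 298.0·Cₑ = 5288·27.30
→ Cₑ = (5288·27.30 − 4990·19.00) / 298.0 = 166.3 mg/L.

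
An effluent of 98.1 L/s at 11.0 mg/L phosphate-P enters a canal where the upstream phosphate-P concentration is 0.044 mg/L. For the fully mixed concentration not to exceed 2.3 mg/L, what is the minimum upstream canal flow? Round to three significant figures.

378 L/s

Set C_mix = 2.3: (Q·0.04400 + 98.10·11.00) / (Q + 98.10) = 2.3
→ Q = 98.10·(11.00 − 2.3)/(2.3 − 0.04400) = 378.3 L/s.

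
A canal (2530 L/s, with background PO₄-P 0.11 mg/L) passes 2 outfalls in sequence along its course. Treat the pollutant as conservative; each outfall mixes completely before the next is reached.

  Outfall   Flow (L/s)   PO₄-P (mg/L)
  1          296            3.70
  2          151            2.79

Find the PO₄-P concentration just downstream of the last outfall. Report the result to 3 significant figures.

0.603 mg/L

Below outfall 1: Q → 2826 L/s, C = (2530·0.1100 + 296.0·3.700)/2826 = 0.4860 mg/L.
Below outfall 2: Q → 2977 L/s, C = (2826·0.4860 + 151.0·2.790)/2977 = 0.6029 mg/L.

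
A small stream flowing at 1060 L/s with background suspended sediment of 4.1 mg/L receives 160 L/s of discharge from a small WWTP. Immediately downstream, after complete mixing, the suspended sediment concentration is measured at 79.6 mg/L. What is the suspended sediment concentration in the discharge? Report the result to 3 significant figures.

Mass balance: 1060·4.100 + 160.0·Cₑ = 1220·79.60
→ Cₑ = (1220·79.60 − 1060·4.100) / 160.0 = 579.8 mg/L.

580 mg/L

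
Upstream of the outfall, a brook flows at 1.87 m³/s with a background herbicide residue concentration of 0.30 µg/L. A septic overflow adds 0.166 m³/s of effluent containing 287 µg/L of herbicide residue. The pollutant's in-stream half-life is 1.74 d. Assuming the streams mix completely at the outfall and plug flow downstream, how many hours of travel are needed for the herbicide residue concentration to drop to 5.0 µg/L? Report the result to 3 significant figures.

93.7 h

Mixed concentration C = ΣQC/ΣQ = (1.870·0.3000 + 0.1660·287.0) / 2.036 = 48.20/2.036 = 23.68 µg/L.
Half-life 1.74 d → k = ln 2 / 1.74 = 0.3984 d⁻¹.
23.68·exp(−k·t) = 5.0 → t = ln(23.68/5.0)/k = 337300 s = 93.68 h.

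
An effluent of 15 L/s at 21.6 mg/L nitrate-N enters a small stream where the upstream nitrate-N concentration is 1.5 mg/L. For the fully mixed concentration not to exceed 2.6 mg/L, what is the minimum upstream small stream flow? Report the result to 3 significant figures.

Set C_mix = 2.6: (Q·1.500 + 15.00·21.60) / (Q + 15.00) = 2.6
→ Q = 15.00·(21.60 − 2.6)/(2.6 − 1.500) = 259.1 L/s.

259 L/s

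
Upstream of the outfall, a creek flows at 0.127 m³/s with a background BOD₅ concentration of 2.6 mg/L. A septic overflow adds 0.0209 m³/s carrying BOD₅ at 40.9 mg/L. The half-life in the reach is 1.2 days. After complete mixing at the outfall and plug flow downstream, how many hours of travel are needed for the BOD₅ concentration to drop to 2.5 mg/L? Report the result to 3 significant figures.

Conservation of mass: C = (0.1270·2.600 + 0.02090·40.90) / 0.1479 = 1.185/0.1479 = 8.012 mg/L.
Half-life 1.2 d → k = ln 2 / 1.2 = 0.5776 d⁻¹.
8.012·exp(−k·t) = 2.5 → t = ln(8.012/2.5)/k = 174200 s = 48.39 h.

48.4 h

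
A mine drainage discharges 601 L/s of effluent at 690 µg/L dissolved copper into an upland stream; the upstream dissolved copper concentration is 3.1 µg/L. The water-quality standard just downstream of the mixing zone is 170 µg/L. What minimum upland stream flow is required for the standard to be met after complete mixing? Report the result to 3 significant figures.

Set C_mix = 170: (Q·3.100 + 601.0·690.0) / (Q + 601.0) = 170
→ Q = 601.0·(690.0 − 170)/(170 − 3.100) = 1872 L/s.

1870 L/s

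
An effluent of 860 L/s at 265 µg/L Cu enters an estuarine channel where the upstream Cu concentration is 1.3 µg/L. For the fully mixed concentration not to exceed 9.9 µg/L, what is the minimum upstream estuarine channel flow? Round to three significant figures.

25500 L/s

Set C_mix = 9.9: (Q·1.300 + 860.0·265.0) / (Q + 860.0) = 9.9
→ Q = 860.0·(265.0 − 9.9)/(9.9 − 1.300) = 25510 L/s.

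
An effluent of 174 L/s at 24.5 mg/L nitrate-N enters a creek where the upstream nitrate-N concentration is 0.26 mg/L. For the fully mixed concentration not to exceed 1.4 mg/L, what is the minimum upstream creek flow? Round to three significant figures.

3530 L/s

Set C_mix = 1.4: (Q·0.2600 + 174.0·24.50) / (Q + 174.0) = 1.4
→ Q = 174.0·(24.50 − 1.4)/(1.4 − 0.2600) = 3526 L/s.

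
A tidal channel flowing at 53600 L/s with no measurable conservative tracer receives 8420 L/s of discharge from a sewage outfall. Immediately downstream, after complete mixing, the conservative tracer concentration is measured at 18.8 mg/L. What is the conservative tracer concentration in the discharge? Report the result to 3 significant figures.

138 mg/L

Mass balance: 53600·0 + 8420·Cₑ = 62020·18.80
→ Cₑ = (62020·18.80 − 53600·0) / 8420 = 138.5 mg/L.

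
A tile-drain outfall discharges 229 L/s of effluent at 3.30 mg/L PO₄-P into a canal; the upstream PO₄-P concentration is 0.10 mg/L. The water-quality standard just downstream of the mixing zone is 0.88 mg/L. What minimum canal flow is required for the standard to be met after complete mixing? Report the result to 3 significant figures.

Set C_mix = 0.88: (Q·0.1000 + 229.0·3.300) / (Q + 229.0) = 0.88
→ Q = 229.0·(3.300 − 0.88)/(0.88 − 0.1000) = 710.5 L/s.

710 L/s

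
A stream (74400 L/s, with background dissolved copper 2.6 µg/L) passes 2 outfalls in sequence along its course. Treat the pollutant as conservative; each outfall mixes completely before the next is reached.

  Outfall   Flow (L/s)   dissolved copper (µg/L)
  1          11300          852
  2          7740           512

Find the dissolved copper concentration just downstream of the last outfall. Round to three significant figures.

Outfall 1: combined Q = 85700 L/s; C = (74400·2.600 + 11300·852.0)/85700 = 114.6 µg/L.
Outfall 2: combined Q = 93440 L/s; C = (85700·114.6 + 7740·512.0)/93440 = 147.5 µg/L.

148 µg/L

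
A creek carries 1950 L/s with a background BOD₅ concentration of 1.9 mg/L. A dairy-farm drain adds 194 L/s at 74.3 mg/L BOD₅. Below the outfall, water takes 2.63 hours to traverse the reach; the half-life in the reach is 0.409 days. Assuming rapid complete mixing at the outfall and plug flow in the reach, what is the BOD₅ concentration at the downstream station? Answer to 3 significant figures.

7.02 mg/L

Flow-weighted average: C = (1950·1.900 + 194.0·74.30) / 2144 = 18120/2144 = 8.451 mg/L.
Half-life 0.409 d → k = ln 2 / 0.409 = 1.695 d⁻¹.
Decay over the reach: 8.451·exp(−kt) = 8.451·0.8305 = 7.019 mg/L.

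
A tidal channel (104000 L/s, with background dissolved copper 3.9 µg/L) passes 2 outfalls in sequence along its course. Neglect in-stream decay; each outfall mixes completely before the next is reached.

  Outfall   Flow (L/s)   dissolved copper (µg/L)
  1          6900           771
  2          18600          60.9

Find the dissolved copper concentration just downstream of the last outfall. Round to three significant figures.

53.0 µg/L

Outfall 1: combined Q = 110900 L/s; C = (104000·3.900 + 6900·771.0)/110900 = 51.63 µg/L.
Outfall 2: combined Q = 129500 L/s; C = (110900·51.63 + 18600·60.90)/129500 = 52.96 µg/L.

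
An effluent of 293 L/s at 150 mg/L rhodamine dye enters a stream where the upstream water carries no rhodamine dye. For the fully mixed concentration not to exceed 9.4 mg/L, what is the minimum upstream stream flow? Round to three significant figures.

4380 L/s

Set C_mix = 9.4: (Q·0 + 293.0·150.0) / (Q + 293.0) = 9.4
→ Q = 293.0·(150.0 − 9.4)/(9.4 − 0) = 4383 L/s.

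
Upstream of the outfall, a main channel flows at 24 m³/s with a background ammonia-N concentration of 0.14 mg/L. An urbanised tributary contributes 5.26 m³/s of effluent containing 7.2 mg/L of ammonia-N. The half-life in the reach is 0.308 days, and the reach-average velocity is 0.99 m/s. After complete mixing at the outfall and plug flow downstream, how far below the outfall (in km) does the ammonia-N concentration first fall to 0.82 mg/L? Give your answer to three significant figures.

Mass balance: C = (24.00·0.1400 + 5.260·7.200) / 29.26 = 41.23/29.26 = 1.409 mg/L.
Half-life 0.308 d → k = ln 2 / 0.308 = 2.250 d⁻¹.
Set 1.409·exp(−k·t) = 0.82 → t = ln(1.409/0.82)/k = 20790 s = 5.774 h.
Distance = v·t = 0.99·20790 = 20580 m = 20.58 km.

20.6 km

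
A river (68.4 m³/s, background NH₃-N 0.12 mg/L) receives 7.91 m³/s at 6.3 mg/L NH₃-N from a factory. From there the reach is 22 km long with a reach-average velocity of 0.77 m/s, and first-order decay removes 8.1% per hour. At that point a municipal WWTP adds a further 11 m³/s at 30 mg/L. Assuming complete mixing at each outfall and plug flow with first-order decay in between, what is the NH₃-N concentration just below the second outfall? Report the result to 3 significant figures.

4.12 mg/L

Conservation of mass: C = (68.40·0.1200 + 7.910·6.300) / 76.31 = 58.04/76.31 = 0.7606 mg/L; combined flow 76.31 m³/s.
Travel time t = 22·1000 / 0.77 = 28570 s = 7.937 h.
8.1%/h lost → k = −ln(1 − 0.081) = 0.08447 h⁻¹.
Decay over the reach: 0.7606·exp(−kt) = 0.7606·0.5115 = 0.3891 mg/L.
At the second outfall, C = (76.31·0.3891 + 11.00·30.00) / (76.31 + 11.00) = 4.120 mg/L.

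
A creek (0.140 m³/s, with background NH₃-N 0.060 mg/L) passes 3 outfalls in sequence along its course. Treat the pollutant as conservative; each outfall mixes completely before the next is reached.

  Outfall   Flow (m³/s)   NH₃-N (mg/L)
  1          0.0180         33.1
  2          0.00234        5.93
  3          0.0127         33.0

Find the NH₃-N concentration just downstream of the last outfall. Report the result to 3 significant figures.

Outfall 1: combined Q = 0.1580 m³/s; C = (0.1400·0.06000 + 0.01800·33.10)/0.1580 = 3.824 mg/L.
Outfall 2: combined Q = 0.1603 m³/s; C = (0.1580·3.824 + 0.002340·5.930)/0.1603 = 3.855 mg/L.
Outfall 3: combined Q = 0.1730 m³/s; C = (0.1603·3.855 + 0.01270·33.00)/0.1730 = 5.994 mg/L.

5.99 mg/L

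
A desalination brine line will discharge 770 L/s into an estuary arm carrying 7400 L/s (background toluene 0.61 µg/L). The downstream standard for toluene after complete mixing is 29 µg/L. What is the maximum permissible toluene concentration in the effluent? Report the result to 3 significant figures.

At the limit, (Qr·Cr + Qe·Cₑ)/(Qr + Qe) = 29:
Cₑ = (8170·29 − 7400·0.6100) / 770.0 = 301.8 µg/L.

302 µg/L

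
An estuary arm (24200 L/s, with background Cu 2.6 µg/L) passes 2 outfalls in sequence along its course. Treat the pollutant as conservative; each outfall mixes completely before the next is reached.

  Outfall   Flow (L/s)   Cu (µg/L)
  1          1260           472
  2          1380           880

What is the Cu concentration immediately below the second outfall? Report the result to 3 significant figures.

69.7 µg/L

Below outfall 1: Q → 25460 L/s, C = (24200·2.600 + 1260·472.0)/25460 = 25.83 µg/L.
Below outfall 2: Q → 26840 L/s, C = (25460·25.83 + 1380·880.0)/26840 = 69.75 µg/L.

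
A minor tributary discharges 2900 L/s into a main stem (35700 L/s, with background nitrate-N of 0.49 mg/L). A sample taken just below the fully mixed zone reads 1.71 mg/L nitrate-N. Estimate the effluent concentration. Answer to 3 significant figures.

Mass balance: 35700·0.4900 + 2900·Cₑ = 38600·1.710
→ Cₑ = (38600·1.710 − 35700·0.4900) / 2900 = 16.73 mg/L.

16.7 mg/L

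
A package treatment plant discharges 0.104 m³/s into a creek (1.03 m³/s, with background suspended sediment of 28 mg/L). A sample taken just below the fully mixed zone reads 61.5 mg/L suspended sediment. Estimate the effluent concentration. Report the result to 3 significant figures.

Mass balance: 1.030·28.00 + 0.1040·Cₑ = 1.134·61.50
→ Cₑ = (1.134·61.50 − 1.030·28.00) / 0.1040 = 393.3 mg/L.

393 mg/L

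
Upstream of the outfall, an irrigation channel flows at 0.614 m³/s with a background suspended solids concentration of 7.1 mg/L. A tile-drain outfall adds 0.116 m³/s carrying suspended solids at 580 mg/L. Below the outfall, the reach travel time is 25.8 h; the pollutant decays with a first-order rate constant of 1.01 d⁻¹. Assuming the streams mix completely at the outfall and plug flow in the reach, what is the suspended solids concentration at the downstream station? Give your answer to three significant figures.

Conservation of mass: C = (0.6140·7.100 + 0.1160·580.0) / 0.7300 = 71.64/0.7300 = 98.14 mg/L.
Decay over the reach: 98.14·exp(−kt) = 98.14·0.3376 = 33.14 mg/L.

33.1 mg/L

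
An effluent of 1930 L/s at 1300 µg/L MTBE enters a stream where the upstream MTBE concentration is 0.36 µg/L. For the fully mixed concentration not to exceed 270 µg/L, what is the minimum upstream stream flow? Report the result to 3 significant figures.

Set C_mix = 270: (Q·0.3600 + 1930·1300) / (Q + 1930) = 270
→ Q = 1930·(1300 − 270)/(270 − 0.3600) = 7372 L/s.

7370 L/s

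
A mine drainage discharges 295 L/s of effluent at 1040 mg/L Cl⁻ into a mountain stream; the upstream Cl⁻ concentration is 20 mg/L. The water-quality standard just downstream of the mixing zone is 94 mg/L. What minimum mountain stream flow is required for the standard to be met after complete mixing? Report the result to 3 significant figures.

3770 L/s

Set C_mix = 94: (Q·20.00 + 295.0·1040) / (Q + 295.0) = 94
→ Q = 295.0·(1040 − 94)/(94 − 20.00) = 3771 L/s.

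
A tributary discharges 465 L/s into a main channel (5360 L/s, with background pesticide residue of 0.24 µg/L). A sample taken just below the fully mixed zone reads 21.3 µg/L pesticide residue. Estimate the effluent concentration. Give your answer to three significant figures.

264 µg/L

Mass balance: 5360·0.2400 + 465.0·Cₑ = 5825·21.30
→ Cₑ = (5825·21.30 − 5360·0.2400) / 465.0 = 264.1 µg/L.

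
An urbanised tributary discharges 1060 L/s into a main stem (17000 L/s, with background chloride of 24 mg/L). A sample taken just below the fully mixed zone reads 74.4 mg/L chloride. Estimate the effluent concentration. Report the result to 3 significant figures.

883 mg/L

Mass balance: 17000·24.00 + 1060·Cₑ = 18060·74.40
→ Cₑ = (18060·74.40 − 17000·24.00) / 1060 = 882.7 mg/L.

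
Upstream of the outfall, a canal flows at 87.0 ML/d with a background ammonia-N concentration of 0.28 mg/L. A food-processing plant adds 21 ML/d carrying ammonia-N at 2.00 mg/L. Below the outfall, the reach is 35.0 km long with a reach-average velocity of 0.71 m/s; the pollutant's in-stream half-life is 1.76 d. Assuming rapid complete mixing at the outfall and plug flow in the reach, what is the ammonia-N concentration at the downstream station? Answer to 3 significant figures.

Mixed concentration C = ΣQC/ΣQ = (87.00·0.2800 + 21.00·2.000) / 108.0 = 66.36/108.0 = 0.6144 mg/L.
Travel time t = 35.0·1000 / 0.71 = 49300 s = 13.69 h.
Half-life 1.76 d → k = ln 2 / 1.76 = 0.3938 d⁻¹.
After decay, C = 0.6144 × e^(−kt) = 0.6144 × 0.7988 = 0.4908 mg/L.

0.491 mg/L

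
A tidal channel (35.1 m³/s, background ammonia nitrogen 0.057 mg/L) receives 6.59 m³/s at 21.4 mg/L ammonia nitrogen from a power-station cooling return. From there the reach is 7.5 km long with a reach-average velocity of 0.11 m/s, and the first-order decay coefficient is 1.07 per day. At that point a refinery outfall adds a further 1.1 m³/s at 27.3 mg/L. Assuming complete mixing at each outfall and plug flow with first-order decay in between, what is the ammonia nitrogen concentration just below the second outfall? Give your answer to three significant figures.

2.14 mg/L

Mixed concentration C = ΣQC/ΣQ = (35.10·0.05700 + 6.590·21.40) / 41.69 = 143.0/41.69 = 3.431 mg/L; combined flow 41.69 m³/s.
Travel time t = 7.5·1000 / 0.11 = 68180 s = 18.94 h.
First-order decay: C = 3.431·exp(−k·t) = 3.431·0.4298 = 1.475 mg/L.
Second outfall: C = (41.69·1.475 + 1.100·27.30)/42.79 = 2.138 mg/L.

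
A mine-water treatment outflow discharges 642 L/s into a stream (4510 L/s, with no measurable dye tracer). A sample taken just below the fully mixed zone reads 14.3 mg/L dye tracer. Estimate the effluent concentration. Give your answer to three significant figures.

Mass balance: 4510·0 + 642.0·Cₑ = 5152·14.30
→ Cₑ = (5152·14.30 − 4510·0) / 642.0 = 114.8 mg/L.

115 mg/L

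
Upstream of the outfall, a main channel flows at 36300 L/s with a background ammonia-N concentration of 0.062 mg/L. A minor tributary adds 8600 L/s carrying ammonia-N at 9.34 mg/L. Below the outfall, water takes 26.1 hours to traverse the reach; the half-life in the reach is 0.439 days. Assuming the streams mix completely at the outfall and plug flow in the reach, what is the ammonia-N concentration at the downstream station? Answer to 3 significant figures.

Conservation of mass: C = (36300·0.06200 + 8600·9.340) / 44900 = 82570/44900 = 1.839 mg/L.
Half-life 0.439 d → k = ln 2 / 0.439 = 1.579 d⁻¹.
First-order decay: C = 1.839·exp(−k·t) = 1.839·0.1796 = 0.3303 mg/L.

0.330 mg/L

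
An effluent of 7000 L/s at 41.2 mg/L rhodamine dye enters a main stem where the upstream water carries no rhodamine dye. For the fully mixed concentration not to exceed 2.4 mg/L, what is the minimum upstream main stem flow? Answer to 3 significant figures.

113000 L/s

Set C_mix = 2.4: (Q·0 + 7000·41.20) / (Q + 7000) = 2.4
→ Q = 7000·(41.20 − 2.4)/(2.4 − 0) = 113200 L/s.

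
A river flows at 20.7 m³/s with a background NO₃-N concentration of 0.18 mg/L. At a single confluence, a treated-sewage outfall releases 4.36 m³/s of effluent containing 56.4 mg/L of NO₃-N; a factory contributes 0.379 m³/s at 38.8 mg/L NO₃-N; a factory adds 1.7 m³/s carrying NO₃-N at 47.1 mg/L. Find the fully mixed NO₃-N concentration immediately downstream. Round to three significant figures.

12.7 mg/L

After mixing, C = (20.70·0.1800 + 4.360·56.40 + 0.3790·38.80 + 1.700·47.10) / 27.14 = 344.4/27.14 = 12.69 mg/L.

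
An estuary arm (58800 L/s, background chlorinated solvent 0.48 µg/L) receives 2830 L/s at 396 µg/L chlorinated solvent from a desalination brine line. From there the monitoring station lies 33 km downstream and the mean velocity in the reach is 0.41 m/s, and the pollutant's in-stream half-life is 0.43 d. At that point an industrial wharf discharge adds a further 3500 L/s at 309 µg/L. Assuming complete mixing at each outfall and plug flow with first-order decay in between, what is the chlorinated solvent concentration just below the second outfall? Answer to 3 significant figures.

Mass balance: C = (58800·0.4800 + 2830·396.0) / 61630 = 1149000/61630 = 18.64 µg/L; combined flow 61630 L/s.
Travel time t = 33·1000 / 0.41 = 80490 s = 22.36 h.
Half-life 0.43 d → k = ln 2 / 0.43 = 1.612 d⁻¹.
After decay, C = 18.64 × e^(−kt) = 18.64 × 0.2228 = 4.153 µg/L.
Second outfall: C = (61630·4.153 + 3500·309.0)/65130 = 20.53 µg/L.

20.5 µg/L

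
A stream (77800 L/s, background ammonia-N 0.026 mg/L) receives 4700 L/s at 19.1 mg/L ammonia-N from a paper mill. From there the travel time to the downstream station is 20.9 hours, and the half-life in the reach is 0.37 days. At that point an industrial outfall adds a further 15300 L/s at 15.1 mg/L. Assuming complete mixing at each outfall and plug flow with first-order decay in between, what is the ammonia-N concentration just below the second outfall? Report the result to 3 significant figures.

2.55 mg/L

After mixing, C = (77800·0.02600 + 4700·19.10) / 82500 = 91790/82500 = 1.113 mg/L; combined flow 82500 L/s.
Half-life 0.37 d → k = ln 2 / 0.37 = 1.873 d⁻¹.
Applying C = C₀e^(−kt): 1.113 × 0.1957 = 0.2177 mg/L.
At the second outfall, C = (82500·0.2177 + 15300·15.10) / (82500 + 15300) = 2.546 mg/L.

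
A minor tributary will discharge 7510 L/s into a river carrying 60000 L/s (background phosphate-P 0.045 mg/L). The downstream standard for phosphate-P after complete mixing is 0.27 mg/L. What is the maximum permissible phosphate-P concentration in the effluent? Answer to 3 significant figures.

2.07 mg/L

At the limit, (Qr·Cr + Qe·Cₑ)/(Qr + Qe) = 0.27:
Cₑ = (67510·0.27 − 60000·0.04500) / 7510 = 2.068 mg/L.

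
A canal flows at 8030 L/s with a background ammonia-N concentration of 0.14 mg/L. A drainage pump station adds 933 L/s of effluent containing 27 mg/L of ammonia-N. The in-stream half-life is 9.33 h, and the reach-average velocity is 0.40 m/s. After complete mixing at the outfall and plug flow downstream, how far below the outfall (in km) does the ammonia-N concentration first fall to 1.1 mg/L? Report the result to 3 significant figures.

19.0 km

After mixing, C = (8030·0.1400 + 933.0·27.00) / 8963 = 26320/8963 = 2.936 mg/L.
Half-life 9.33 h → k = ln 2 / 9.33 = 0.07429 h⁻¹ = 1.783 d⁻¹.
Set 2.936·exp(−k·t) = 1.1 → t = ln(2.936/1.1)/k = 47570 s = 13.21 h.
Distance = v·t = 0.40·47570 = 19030 m = 19.03 km.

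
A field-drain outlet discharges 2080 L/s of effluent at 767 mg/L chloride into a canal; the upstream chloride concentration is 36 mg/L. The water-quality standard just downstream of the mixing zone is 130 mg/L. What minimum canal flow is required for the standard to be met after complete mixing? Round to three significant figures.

14100 L/s

Set C_mix = 130: (Q·36.00 + 2080·767.0) / (Q + 2080) = 130
→ Q = 2080·(767.0 − 130)/(130 − 36.00) = 14100 L/s.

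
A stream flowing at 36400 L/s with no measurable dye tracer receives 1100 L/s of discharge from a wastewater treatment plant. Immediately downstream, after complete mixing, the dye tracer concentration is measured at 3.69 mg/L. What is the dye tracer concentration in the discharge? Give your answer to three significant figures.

126 mg/L

Mass balance: 36400·0 + 1100·Cₑ = 37500·3.690
→ Cₑ = (37500·3.690 − 36400·0) / 1100 = 125.8 mg/L.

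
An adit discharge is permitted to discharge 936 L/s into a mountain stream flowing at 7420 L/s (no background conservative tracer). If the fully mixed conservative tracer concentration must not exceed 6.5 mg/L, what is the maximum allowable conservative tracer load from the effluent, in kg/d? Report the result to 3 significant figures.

Mass balance at the limit: 7420·0 + 936.0·Cₑ = 8356·6.5 → Cₑ = 58.03 mg/L.
936.0 L/s = 0.9360 m³/s. Load = 0.9360 m³/s × 58.03 g/m³ × 86 400 s/d = 4693 kg/d.

4690 kg/d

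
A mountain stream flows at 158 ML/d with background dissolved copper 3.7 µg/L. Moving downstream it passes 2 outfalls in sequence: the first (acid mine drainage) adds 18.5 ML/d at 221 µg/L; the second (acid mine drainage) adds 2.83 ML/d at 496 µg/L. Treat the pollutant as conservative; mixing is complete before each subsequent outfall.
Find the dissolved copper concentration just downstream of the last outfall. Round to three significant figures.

After outfall 1: Q = 158.0 + 18.50 = 176.5 ML/d; C = (158.0·3.700 + 18.50·221.0)/176.5 = 26.48 µg/L.
After outfall 2: Q = 176.5 + 2.830 = 179.3 ML/d; C = (176.5·26.48 + 2.830·496.0)/179.3 = 33.89 µg/L.

33.9 µg/L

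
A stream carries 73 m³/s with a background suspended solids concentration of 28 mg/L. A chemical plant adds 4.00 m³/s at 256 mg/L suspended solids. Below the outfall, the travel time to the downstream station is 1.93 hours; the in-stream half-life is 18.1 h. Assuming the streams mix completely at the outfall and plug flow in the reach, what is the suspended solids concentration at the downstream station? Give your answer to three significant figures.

Mass balance: C = (73.00·28.00 + 4.000·256.0) / 77.00 = 3068/77.00 = 39.84 mg/L.
Half-life 18.1 h → k = ln 2 / 18.1 = 0.03830 h⁻¹ = 0.9191 d⁻¹.
Applying C = C₀e^(−kt): 39.84 × 0.9288 = 37.01 mg/L.

37.0 mg/L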